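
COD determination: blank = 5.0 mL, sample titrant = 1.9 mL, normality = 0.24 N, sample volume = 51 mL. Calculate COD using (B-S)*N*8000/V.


COD = (5.0 - 1.9) x 0.24 x 8000 / 51
COD = 3.1 x 0.24 x 8000 / 51
COD = 116.7 mg/L


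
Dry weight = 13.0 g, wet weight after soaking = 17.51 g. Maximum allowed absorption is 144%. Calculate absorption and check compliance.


Absorption = 34.7%
Compliant: Yes

WA = (17.51 - 13.0) / 13.0 x 100 = 34.7%
Maximum allowed: 144%
Compliant: Yes


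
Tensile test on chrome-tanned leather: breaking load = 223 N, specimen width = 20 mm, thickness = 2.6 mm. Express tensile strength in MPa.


Cross-section = 20 x 2.6 = 52.0 mm^2
TS = 223 / 52.0 = 4.29 MPa
(1 N/mm^2 = 1 MPa)


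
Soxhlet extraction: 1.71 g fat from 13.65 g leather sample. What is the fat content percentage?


Fat content = 1.71 / 13.65 x 100
Fat = 12.5%


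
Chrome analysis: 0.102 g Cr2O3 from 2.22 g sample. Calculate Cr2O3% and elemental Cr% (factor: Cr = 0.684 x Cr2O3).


Cr2O3 = 4.59%
Cr = 3.14%

Cr2O3% = 0.102 / 2.22 x 100 = 4.59%
Cr% = 4.59 x 0.684 = 3.14%


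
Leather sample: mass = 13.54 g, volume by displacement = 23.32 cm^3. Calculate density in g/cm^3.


Density = mass / volume
Density = 13.54 / 23.32 = 0.581 g/cm^3


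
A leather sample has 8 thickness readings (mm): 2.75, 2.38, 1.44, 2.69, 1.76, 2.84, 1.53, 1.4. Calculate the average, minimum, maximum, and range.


Average = 2.10 mm
Min = 1.4 mm
Max = 2.84 mm
Range = 1.44 mm


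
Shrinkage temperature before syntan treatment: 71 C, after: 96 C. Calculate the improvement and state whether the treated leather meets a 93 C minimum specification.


Improvement = 25 C
Meets 93 C spec: Yes

Improvement = 96 - 71 = 25 C
Spec check: 96 C >= 93 C? Yes


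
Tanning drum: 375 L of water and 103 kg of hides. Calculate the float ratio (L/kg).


Float ratio = water / hide weight
Ratio = 375 / 103 = 3.6


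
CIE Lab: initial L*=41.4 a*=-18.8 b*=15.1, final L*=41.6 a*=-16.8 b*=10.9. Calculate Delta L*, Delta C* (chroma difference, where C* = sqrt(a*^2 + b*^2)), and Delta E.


Delta L* = 0.2
Delta C* = -4.09
Delta E = 4.66


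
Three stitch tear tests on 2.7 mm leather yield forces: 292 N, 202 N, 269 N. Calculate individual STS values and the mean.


STS1 = 292 / 2.7 = 108.1 N/mm
STS2 = 202 / 2.7 = 74.8 N/mm
STS3 = 269 / 2.7 = 99.6 N/mm
Mean = (108.1 + 74.8 + 99.6) / 3 = 94.2 N/mm


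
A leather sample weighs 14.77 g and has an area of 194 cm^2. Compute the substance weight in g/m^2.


761.3 g/m^2

Substance weight = mass / area x 10000
SW = 14.77 / 194 x 10000
SW = 761.3 g/m^2


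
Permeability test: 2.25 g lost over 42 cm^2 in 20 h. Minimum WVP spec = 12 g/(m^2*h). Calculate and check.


WVP = 2.25 / (42 x 20) x 10000 = 26.79 g/(m^2*h)
Minimum: 12 g/(m^2*h)
Meets spec: Yes


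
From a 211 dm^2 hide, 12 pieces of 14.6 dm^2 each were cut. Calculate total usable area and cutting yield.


Total usable = 12 x 14.6 = 175.2 dm^2
Yield = 175.2 / 211 x 100 = 83.0%


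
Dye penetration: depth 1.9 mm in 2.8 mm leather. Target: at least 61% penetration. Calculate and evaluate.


Penetration = 1.9 / 2.8 x 100 = 67.9%
Target: 61%
Meets target: Yes


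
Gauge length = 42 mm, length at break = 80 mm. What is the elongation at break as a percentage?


Extension = 80 - 42 = 38 mm
Elongation = 38 / 42 x 100 = 90.5%


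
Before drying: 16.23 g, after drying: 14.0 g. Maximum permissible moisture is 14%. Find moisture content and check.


Moisture content = 13.7%
Acceptable: Yes


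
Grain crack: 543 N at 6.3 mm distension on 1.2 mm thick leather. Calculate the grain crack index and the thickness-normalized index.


Crack index = 86.2 N/mm
Normalized index = 71.8 N/mm per mm

Crack index = 543 / 6.3 = 86.2 N/mm
Normalized = 86.2 / 1.2 = 71.8 N/mm per mm


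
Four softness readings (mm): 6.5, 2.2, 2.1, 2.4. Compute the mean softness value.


3.30 mm

Sum = 6.5 + 2.2 + 2.1 + 2.4
Mean = 13.2 / 4 = 3.30 mm


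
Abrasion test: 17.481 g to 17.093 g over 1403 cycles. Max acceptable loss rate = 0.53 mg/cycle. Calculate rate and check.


Loss = 17.481 - 17.093 = 0.388 g
Rate = 0.388 g / 1403 cycles x 1000 = 0.277 mg/cycle
Max = 0.53 mg/cycle
Passes: Yes


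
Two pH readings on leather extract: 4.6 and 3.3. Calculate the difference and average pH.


Difference = |4.6 - 3.3| = 1.3
Average = (4.6 + 3.3) / 2 = 3.95


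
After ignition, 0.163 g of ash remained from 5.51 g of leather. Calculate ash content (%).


Ash% = 0.163 / 5.51 x 100
Ash% = 2.96%


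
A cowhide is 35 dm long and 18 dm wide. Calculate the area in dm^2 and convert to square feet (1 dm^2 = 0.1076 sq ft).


630 dm^2
67.79 sq ft


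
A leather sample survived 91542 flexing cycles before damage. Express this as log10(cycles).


log10(91542) = 4.96


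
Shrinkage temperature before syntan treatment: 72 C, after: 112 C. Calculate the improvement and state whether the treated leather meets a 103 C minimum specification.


Improvement = 40 C
Meets 103 C spec: Yes

Improvement = 112 - 72 = 40 C
Spec check: 112 C >= 103 C? Yes


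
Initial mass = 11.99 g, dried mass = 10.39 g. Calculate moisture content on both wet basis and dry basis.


Wet basis = 13.3%
Dry basis = 15.4%


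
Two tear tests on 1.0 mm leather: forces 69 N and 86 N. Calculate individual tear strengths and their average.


Tear 1 = 69 / 1.0 = 69.0 N/mm
Tear 2 = 86 / 1.0 = 86.0 N/mm
Average = (69.0 + 86.0) / 2 = 77.5 N/mm


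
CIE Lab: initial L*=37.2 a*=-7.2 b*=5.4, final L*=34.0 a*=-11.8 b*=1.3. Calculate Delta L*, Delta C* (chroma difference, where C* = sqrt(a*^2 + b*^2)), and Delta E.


Delta L* = 34.0 - 37.2 = -3.2
C1* = sqrt((-7.2)^2 + (5.4)^2) = 9.000
C2* = sqrt((-11.8)^2 + (1.3)^2) = 11.871
Delta C* = 11.871 - 9.000 = 2.87
Delta E = sqrt((-3.2)^2 + (-4.6)^2 + (-4.1)^2) = 6.94


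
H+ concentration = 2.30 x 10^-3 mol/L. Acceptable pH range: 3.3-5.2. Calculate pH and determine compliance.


pH = -log10(2.30 x 10^-3) = 2.64
Range: 3.3 to 5.2
Compliant: No


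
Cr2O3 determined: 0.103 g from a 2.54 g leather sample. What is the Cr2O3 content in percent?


Cr2O3% = 0.103 / 2.54 x 100
Cr2O3% = 4.06%


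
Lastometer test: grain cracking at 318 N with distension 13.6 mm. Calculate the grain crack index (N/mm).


23.4 N/mm


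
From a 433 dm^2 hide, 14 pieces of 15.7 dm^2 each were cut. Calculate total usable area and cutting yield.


Usable area = 219.8 dm^2
Yield = 50.8%


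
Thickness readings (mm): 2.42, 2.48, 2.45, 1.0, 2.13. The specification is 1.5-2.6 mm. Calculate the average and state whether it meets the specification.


Sum = 10.48
Average = 10.48 / 5 = 2.10 mm
Specification range: 1.5 to 2.6 mm
Within spec: Yes


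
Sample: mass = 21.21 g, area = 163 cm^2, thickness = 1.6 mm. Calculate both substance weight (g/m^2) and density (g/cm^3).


Substance weight = 1301.2 g/m^2
Density = 0.813 g/cm^3


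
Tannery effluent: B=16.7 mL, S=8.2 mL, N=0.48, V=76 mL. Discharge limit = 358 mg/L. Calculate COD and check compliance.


COD = 429.5 mg/L
Compliant: No


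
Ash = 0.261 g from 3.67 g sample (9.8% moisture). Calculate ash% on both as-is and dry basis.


As-is ash = 7.11%
Dry-basis ash = 7.88%

As-is ash% = 0.261 / 3.67 x 100 = 7.11%
Dry mass = 3.67 x (100 - 9.8) / 100 = 3.31034 g
Dry-basis ash% = 0.261 / 3.31034 x 100 = 7.88%


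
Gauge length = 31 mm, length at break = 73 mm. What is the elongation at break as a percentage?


135.5%

Extension = 73 - 31 = 42 mm
Elongation = 42 / 31 x 100 = 135.5%


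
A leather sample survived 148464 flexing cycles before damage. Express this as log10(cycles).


log10(148464) = 5.17


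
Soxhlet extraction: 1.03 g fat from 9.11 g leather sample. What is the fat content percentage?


Fat content = 1.03 / 9.11 x 100
Fat = 11.3%


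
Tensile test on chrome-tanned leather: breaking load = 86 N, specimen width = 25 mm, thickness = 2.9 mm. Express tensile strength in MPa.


Cross-section = 25 x 2.9 = 72.5 mm^2
TS = 86 / 72.5 = 1.19 MPa
(1 N/mm^2 = 1 MPa)


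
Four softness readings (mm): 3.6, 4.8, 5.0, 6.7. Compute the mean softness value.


5.03 mm

Sum = 3.6 + 4.8 + 5.0 + 6.7
Mean = 20.1 / 4 = 5.03 mm


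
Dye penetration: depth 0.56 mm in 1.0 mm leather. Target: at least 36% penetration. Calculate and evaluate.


Penetration = 0.56 / 1.0 x 100 = 56.0%
Target: 36%
Meets target: Yes


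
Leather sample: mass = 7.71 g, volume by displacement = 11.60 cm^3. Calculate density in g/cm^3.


Density = mass / volume
Density = 7.71 / 11.60 = 0.665 g/cm^3


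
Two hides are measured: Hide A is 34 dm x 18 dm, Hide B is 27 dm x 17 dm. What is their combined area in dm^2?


1071 dm^2

Hide A area = 34 x 18 = 612 dm^2
Hide B area = 27 x 17 = 459 dm^2
Total = 612 + 459 = 1071 dm^2


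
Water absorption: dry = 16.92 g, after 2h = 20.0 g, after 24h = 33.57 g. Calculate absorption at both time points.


WA (2h) = (20.0 - 16.92) / 16.92 x 100 = 18.2%
WA (24h) = (33.57 - 16.92) / 16.92 x 100 = 98.4%


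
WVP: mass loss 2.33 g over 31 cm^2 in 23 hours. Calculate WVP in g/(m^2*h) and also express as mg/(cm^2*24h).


WVP = 32.68 g/(m^2*h)
Daily rate = 78.43 mg/(cm^2*24h)

WVP = 2.33 / (31 x 23) x 10000 = 32.68 g/(m^2*h)
Mass loss in mg = 2.33 x 1000 = 2330 mg
Per cm^2 per 24h in mg: 2330 x 24 / (31 x 23) = 55920 / 713 = 78.43 mg/(cm^2*24h)


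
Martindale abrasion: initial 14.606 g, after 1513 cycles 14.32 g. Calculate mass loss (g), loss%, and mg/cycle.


Mass loss = 0.286 g
Loss = 1.96%
Rate = 0.189 mg/cycle


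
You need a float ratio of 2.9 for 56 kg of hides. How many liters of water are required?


Water = hide weight x target ratio
Water = 56 x 2.9 = 162.4 L


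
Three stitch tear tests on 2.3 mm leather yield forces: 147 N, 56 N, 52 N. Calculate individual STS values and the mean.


STS1 = 147 / 2.3 = 63.9 N/mm
STS2 = 56 / 2.3 = 24.3 N/mm
STS3 = 52 / 2.3 = 22.6 N/mm
Mean = (63.9 + 24.3 + 22.6) / 3 = 36.9 N/mm


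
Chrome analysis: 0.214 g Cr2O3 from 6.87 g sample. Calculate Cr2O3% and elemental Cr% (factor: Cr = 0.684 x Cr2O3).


Cr2O3 = 3.11%
Cr = 2.13%


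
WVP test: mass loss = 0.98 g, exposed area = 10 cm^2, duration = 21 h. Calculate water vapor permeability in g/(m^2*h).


46.67 g/(m^2*h)

WVP = mass_loss / (area x time) x 10000
WVP = 0.98 / (10 x 21) x 10000
WVP = 0.98 / 210 x 10000 = 46.67 g/(m^2*h)


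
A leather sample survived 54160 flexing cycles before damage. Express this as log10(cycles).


4.73

log10(54160) = 4.73


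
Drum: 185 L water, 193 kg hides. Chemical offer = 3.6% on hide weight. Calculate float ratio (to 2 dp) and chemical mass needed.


Float ratio = 0.96
Chemical needed = 6.948 kg


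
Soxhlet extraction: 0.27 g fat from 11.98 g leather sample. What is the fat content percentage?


2.3%

Fat content = 0.27 / 11.98 x 100
Fat = 2.3%


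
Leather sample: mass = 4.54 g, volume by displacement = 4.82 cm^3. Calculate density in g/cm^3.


Density = mass / volume
Density = 4.54 / 4.82 = 0.942 g/cm^3


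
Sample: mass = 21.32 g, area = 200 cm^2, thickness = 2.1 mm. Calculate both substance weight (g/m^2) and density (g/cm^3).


SW = 21.32 / 200 x 10000 = 1066.0 g/m^2
Volume = 200 x 2.1 / 10 = 42.00 cm^3
Density = 21.32 / 42.00 = 0.508 g/cm^3


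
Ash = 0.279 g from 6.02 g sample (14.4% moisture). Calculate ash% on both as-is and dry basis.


As-is ash% = 0.279 / 6.02 x 100 = 4.63%
Dry mass = 6.02 x (100 - 14.4) / 100 = 5.15312 g
Dry-basis ash% = 0.279 / 5.15312 x 100 = 5.41%


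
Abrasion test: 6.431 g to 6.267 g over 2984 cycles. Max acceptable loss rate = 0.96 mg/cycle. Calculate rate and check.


Rate = 0.055 mg/cycle
Passes: Yes


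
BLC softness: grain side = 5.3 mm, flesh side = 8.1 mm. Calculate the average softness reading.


6.70 mm


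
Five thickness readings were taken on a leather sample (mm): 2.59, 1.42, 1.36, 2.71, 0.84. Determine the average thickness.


1.78 mm


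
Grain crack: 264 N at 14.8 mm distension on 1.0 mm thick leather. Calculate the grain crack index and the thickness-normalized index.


Crack index = 264 / 14.8 = 17.8 N/mm
Normalized = 17.8 / 1.0 = 17.8 N/mm per mm


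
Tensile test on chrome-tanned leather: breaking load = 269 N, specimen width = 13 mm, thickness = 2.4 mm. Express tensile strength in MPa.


8.62 MPa

Cross-section = 13 x 2.4 = 31.2 mm^2
TS = 269 / 31.2 = 8.62 MPa
(1 N/mm^2 = 1 MPa)


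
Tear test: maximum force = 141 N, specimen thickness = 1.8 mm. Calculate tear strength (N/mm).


78.3 N/mm


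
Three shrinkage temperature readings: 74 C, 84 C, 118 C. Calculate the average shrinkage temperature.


92.0 C


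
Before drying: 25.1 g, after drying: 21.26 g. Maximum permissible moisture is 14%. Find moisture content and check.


MC = (25.1 - 21.26) / 25.1 x 100 = 15.3%
Maximum: 14%
Acceptable: No


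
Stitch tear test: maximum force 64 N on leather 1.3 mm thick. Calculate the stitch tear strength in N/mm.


Stitch tear strength = force / thickness
STS = 64 / 1.3 = 49.2 N/mm


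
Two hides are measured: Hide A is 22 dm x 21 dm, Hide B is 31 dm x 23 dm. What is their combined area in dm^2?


Hide A area = 22 x 21 = 462 dm^2
Hide B area = 31 x 23 = 713 dm^2
Total = 462 + 713 = 1175 dm^2


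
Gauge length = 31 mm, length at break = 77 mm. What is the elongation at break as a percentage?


Extension = 77 - 31 = 46 mm
Elongation = 46 / 31 x 100 = 148.4%


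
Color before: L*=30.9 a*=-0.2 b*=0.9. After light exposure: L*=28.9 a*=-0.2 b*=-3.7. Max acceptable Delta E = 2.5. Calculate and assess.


Delta E = 5.02
Passes: No


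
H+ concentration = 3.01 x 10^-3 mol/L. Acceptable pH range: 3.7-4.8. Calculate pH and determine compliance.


pH = -log10(3.01 x 10^-3) = 2.52
Range: 3.7 to 4.8
Compliant: No


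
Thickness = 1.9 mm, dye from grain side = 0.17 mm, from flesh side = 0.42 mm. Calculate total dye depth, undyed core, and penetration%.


Total dyed = 0.17 + 0.42 = 0.59 mm
Undyed core = 1.9 - 0.59 = 1.31 mm
Penetration = 0.59 / 1.9 x 100 = 31.1%


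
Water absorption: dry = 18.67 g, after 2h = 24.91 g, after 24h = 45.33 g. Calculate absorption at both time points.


WA (2h) = (24.91 - 18.67) / 18.67 x 100 = 33.4%
WA (24h) = (45.33 - 18.67) / 18.67 x 100 = 142.8%


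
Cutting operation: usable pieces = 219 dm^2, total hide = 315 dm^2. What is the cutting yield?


Yield = usable / total x 100
Yield = 219 / 315 x 100 = 69.5%


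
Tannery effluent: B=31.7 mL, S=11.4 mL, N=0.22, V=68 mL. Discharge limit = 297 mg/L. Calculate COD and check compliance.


COD = (31.7 - 11.4) x 0.22 x 8000 / 68 = 525.4 mg/L
Limit: 297 mg/L
Compliant: No


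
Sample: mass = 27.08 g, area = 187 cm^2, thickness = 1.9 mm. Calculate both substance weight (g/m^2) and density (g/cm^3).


SW = 27.08 / 187 x 10000 = 1448.1 g/m^2
Volume = 187 x 1.9 / 10 = 35.53 cm^3
Density = 27.08 / 35.53 = 0.762 g/cm^3


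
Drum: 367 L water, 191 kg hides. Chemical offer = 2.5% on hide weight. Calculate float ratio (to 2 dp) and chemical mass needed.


Float ratio = 1.92
Chemical needed = 4.775 kg

Float ratio = 367 / 191 = 1.92
Chemical = 191 x 2.5 / 100 = 4.775 kg


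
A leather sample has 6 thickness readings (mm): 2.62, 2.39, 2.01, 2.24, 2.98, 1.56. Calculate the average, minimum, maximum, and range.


Sum = 13.80
Average = 13.80 / 6 = 2.30 mm
Minimum = 1.56 mm
Maximum = 2.98 mm
Range = 2.98 - 1.56 = 1.42 mm


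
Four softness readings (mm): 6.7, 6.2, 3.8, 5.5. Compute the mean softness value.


5.55 mm

Sum = 6.7 + 6.2 + 3.8 + 5.5
Mean = 22.2 / 4 = 5.55 mm


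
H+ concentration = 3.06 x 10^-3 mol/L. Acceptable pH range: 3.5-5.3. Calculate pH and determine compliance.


pH = -log10(3.06 x 10^-3) = 2.51
Range: 3.5 to 5.3
Compliant: No


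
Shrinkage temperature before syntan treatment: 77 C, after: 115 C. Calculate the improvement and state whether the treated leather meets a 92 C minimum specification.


Improvement = 38 C
Meets 92 C spec: Yes


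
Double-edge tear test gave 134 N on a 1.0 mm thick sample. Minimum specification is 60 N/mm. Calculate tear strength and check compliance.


Tear strength = 134 / 1.0 = 134.0 N/mm
Required minimum = 60 N/mm
Compliant: Yes


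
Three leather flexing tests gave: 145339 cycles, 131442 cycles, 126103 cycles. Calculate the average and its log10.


Average = (145339 + 131442 + 126103) / 3 = 134295 cycles
log10(134295) = 5.13


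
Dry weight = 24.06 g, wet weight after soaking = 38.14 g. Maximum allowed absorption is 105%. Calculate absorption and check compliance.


Absorption = 58.5%
Compliant: Yes

WA = (38.14 - 24.06) / 24.06 x 100 = 58.5%
Maximum allowed: 105%
Compliant: Yes


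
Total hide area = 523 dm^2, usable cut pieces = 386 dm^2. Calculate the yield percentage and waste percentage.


Yield = 73.8%
Waste = 26.2%


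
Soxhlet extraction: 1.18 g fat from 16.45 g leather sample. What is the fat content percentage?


Fat content = 1.18 / 16.45 x 100
Fat = 7.2%


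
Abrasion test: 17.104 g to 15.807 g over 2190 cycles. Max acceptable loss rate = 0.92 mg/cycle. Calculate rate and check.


Loss = 17.104 - 15.807 = 1.297 g
Rate = 1.297 g / 2190 cycles x 1000 = 0.592 mg/cycle
Max = 0.92 mg/cycle
Passes: Yes


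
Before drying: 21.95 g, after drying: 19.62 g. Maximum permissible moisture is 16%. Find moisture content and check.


MC = (21.95 - 19.62) / 21.95 x 100 = 10.6%
Maximum: 16%
Acceptable: Yes


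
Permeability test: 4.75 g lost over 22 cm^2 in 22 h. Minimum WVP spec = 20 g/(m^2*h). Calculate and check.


WVP = 4.75 / (22 x 22) x 10000 = 98.14 g/(m^2*h)
Minimum: 20 g/(m^2*h)
Meets spec: Yes


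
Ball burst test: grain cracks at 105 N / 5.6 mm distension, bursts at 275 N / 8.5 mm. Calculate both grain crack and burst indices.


Crack index = 18.8 N/mm
Burst index = 32.4 N/mm


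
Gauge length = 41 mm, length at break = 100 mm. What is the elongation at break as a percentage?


143.9%

Extension = 100 - 41 = 59 mm
Elongation = 59 / 41 x 100 = 143.9%


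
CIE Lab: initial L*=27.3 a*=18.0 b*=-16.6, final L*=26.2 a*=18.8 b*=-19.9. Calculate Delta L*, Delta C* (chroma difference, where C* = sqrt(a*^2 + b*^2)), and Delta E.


Delta L* = 26.2 - 27.3 = -1.1
C1* = sqrt((18.0)^2 + (-16.6)^2) = 24.486
C2* = sqrt((18.8)^2 + (-19.9)^2) = 27.376
Delta C* = 27.376 - 24.486 = 2.89
Delta E = sqrt((-1.1)^2 + (0.8)^2 + (-3.3)^2) = 3.57


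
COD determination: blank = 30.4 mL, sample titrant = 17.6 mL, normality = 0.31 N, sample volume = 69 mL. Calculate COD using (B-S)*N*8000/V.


COD = (30.4 - 17.6) x 0.31 x 8000 / 69
COD = 12.8 x 0.31 x 8000 / 69
COD = 460.1 mg/L


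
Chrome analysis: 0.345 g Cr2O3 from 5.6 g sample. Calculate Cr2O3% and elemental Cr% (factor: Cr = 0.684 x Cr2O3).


Cr2O3% = 0.345 / 5.6 x 100 = 6.16%
Cr% = 6.16 x 0.684 = 4.21%


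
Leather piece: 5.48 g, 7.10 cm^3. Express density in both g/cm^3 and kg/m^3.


Density = 5.48 / 7.10 = 0.772 g/cm^3
Convert: 0.772 x 1000 = 772 kg/m^3


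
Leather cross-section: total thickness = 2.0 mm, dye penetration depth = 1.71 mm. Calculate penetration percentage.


Penetration% = 1.71 / 2.0 x 100
Penetration = 85.5%


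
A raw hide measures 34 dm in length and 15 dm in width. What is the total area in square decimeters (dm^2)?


Area = length x width
Area = 34 x 15 = 510 dm^2


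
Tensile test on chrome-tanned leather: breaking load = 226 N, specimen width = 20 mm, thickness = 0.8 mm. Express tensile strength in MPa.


14.13 MPa


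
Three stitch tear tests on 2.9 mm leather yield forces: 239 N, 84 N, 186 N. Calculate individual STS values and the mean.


STS1 = 82.4 N/mm
STS2 = 29.0 N/mm
STS3 = 64.1 N/mm
Mean = 58.5 N/mm


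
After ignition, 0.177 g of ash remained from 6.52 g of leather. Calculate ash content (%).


Ash% = 0.177 / 6.52 x 100
Ash% = 2.71%


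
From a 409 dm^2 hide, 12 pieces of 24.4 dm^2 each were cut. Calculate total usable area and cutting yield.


Usable area = 292.8 dm^2
Yield = 71.6%

Total usable = 12 x 24.4 = 292.8 dm^2
Yield = 292.8 / 409 x 100 = 71.6%


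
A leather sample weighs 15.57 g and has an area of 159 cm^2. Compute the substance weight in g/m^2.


979.2 g/m^2

Substance weight = mass / area x 10000
SW = 15.57 / 159 x 10000
SW = 979.2 g/m^2


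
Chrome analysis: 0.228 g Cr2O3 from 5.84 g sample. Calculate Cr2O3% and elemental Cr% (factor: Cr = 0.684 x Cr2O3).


Cr2O3 = 3.90%
Cr = 2.67%

Cr2O3% = 0.228 / 5.84 x 100 = 3.90%
Cr% = 3.90 x 0.684 = 2.67%


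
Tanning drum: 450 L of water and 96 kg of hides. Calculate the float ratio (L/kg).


Float ratio = water / hide weight
Ratio = 450 / 96 = 4.7


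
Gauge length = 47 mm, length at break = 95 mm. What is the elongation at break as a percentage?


102.1%


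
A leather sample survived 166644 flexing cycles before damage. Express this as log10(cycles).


5.22


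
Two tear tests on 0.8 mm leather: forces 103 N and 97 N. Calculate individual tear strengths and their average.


Tear 1 = 128.8 N/mm
Tear 2 = 121.3 N/mm
Average = 125.1 N/mm


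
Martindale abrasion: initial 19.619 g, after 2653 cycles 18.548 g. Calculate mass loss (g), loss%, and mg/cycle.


Loss = 19.619 - 18.548 = 1.071 g
Loss% = 1.071 / 19.619 x 100 = 5.46%
Rate = 1.071 / 2653 x 1000 = 0.404 mg/cycle


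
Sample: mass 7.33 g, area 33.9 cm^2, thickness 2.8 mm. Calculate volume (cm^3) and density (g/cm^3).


Volume = 9.492 cm^3
Density = 0.772 g/cm^3


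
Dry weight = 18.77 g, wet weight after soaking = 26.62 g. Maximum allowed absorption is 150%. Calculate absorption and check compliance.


WA = (26.62 - 18.77) / 18.77 x 100 = 41.8%
Maximum allowed: 150%
Compliant: Yes


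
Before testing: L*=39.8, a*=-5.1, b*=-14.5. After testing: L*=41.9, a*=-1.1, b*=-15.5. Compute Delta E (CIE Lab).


dL = 41.9 - 39.8 = 2.1
da = -1.1 - (-5.1) = 4.0
db = -15.5 - (-14.5) = -1.0
dE = sqrt((2.1)^2 + (4.0)^2 + (-1.0)^2) = 4.63


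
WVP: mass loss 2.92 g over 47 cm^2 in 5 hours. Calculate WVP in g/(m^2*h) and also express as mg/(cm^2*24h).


WVP = 2.92 / (47 x 5) x 10000 = 124.26 g/(m^2*h)
Mass loss in mg = 2.92 x 1000 = 2920 mg
Per cm^2 per 24h in mg: 2920 x 24 / (47 x 5) = 70080 / 235 = 298.21 mg/(cm^2*24h)


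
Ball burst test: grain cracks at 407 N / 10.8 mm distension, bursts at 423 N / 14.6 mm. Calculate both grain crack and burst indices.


Crack index = 37.7 N/mm
Burst index = 29.0 N/mm

Crack index = 407 / 10.8 = 37.7 N/mm
Burst index = 423 / 14.6 = 29.0 N/mm


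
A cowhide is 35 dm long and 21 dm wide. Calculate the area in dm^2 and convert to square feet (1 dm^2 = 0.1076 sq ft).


Area = 35 x 21 = 735 dm^2
Conversion: 735 x 0.1076 = 79.09 sq ft


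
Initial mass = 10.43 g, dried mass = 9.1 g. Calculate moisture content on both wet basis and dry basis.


Moisture lost = 10.43 - 9.1 = 1.33 g
Wet basis MC = 1.33 / 10.43 x 100 = 12.8%
Dry basis MC = 1.33 / 9.1 x 100 = 14.6%


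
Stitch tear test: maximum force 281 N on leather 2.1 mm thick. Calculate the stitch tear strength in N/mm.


133.8 N/mm

Stitch tear strength = force / thickness
STS = 281 / 2.1 = 133.8 N/mm


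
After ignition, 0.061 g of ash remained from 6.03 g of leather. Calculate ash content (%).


Ash% = 0.061 / 6.03 x 100
Ash% = 1.01%


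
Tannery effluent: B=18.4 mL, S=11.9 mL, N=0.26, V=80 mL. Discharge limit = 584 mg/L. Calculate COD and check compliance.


COD = 169.0 mg/L
Compliant: Yes

COD = (18.4 - 11.9) x 0.26 x 8000 / 80 = 169.0 mg/L
Limit: 584 mg/L
Compliant: Yes


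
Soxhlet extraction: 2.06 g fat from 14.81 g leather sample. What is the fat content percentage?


13.9%


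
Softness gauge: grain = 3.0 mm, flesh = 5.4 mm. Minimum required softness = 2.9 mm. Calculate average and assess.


Average = (3.0 + 5.4) / 2 = 4.20 mm
Minimum = 2.9 mm
Meets requirement: Yes


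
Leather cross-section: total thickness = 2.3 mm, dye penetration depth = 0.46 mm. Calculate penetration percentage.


Penetration% = 0.46 / 2.3 x 100
Penetration = 20.0%


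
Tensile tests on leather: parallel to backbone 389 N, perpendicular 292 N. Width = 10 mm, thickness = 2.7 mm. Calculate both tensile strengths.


Parallel = 14.41 N/mm^2
Perpendicular = 10.81 N/mm^2

Area = 10 x 2.7 = 27.0 mm^2
TS (parallel) = 389 / 27.0 = 14.41 N/mm^2
TS (perpendicular) = 292 / 27.0 = 10.81 N/mm^2


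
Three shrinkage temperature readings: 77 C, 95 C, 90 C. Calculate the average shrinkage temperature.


87.3 C

Average = (77 + 95 + 90) / 3
Average = 262 / 3 = 87.3 C


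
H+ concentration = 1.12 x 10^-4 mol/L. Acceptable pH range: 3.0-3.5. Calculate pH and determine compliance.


pH = 3.95
Compliant: No

pH = -log10(1.12 x 10^-4) = 3.95
Range: 3.0 to 3.5
Compliant: No


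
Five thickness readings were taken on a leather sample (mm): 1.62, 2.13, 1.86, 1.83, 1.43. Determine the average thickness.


1.77 mm


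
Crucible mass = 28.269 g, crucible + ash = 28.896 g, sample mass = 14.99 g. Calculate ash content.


Ash mass = 0.627 g
Ash content = 4.18%

Ash mass = 28.896 - 28.269 = 0.627 g
Ash% = 0.627 / 14.99 x 100 = 4.18%


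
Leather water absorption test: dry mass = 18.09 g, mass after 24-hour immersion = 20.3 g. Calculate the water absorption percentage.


Water absorbed = 20.3 - 18.09 = 2.21 g
WA% = 2.21 / 18.09 x 100 = 12.2%


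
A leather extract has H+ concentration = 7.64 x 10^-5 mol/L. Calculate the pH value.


pH = 4.12


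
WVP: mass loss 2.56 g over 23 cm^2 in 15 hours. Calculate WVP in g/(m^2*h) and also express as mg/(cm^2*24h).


WVP = 2.56 / (23 x 15) x 10000 = 74.20 g/(m^2*h)
Mass loss in mg = 2.56 x 1000 = 2560 mg
Per cm^2 per 24h in mg: 2560 x 24 / (23 x 15) = 61440 / 345 = 178.09 mg/(cm^2*24h)


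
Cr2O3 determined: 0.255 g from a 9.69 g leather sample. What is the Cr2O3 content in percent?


Cr2O3% = 0.255 / 9.69 x 100
Cr2O3% = 2.63%


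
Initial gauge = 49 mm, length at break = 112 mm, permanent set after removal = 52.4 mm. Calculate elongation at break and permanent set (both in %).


Elongation at break = (112 - 49) / 49 x 100 = 128.6%
Permanent set = (52.4 - 49) / 49 x 100 = 6.9%


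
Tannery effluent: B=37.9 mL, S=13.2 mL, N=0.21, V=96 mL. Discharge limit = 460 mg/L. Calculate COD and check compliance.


COD = 432.3 mg/L
Compliant: Yes


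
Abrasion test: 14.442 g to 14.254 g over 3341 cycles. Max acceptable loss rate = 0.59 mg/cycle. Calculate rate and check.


Rate = 0.056 mg/cycle
Passes: Yes

Loss = 14.442 - 14.254 = 0.188 g
Rate = 0.188 g / 3341 cycles x 1000 = 0.056 mg/cycle
Max = 0.59 mg/cycle
Passes: Yes


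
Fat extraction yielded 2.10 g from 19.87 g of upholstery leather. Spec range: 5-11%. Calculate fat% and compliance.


Fat% = 2.10 / 19.87 x 100 = 10.6%
Spec range: 5-11%
Compliant: Yes


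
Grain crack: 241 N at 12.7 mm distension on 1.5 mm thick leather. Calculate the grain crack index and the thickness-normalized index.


Crack index = 19.0 N/mm
Normalized index = 12.7 N/mm per mm

Crack index = 241 / 12.7 = 19.0 N/mm
Normalized = 19.0 / 1.5 = 12.7 N/mm per mm


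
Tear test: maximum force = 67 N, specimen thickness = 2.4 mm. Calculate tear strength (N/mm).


27.9 N/mm


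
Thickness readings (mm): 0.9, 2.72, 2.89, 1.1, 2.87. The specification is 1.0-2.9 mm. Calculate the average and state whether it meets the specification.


Average = 2.10 mm
Within specification: Yes

Sum = 10.48
Average = 10.48 / 5 = 2.10 mm
Specification range: 1.0 to 2.9 mm
Within spec: Yes


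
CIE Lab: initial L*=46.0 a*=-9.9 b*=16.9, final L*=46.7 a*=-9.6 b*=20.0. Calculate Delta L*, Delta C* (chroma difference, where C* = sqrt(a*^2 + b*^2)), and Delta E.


Delta L* = 46.7 - 46.0 = 0.7
C1* = sqrt((-9.9)^2 + (16.9)^2) = 19.586
C2* = sqrt((-9.6)^2 + (20.0)^2) = 22.185
Delta C* = 22.185 - 19.586 = 2.60
Delta E = sqrt((0.7)^2 + (0.3)^2 + (3.1)^2) = 3.19


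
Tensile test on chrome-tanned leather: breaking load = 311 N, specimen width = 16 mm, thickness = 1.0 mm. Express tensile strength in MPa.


Cross-section = 16 x 1.0 = 16.0 mm^2
TS = 311 / 16.0 = 19.44 MPa
(1 N/mm^2 = 1 MPa)


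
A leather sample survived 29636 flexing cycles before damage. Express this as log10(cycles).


4.47

log10(29636) = 4.47


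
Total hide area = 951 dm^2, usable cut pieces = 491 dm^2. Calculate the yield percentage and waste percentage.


Yield = 51.6%
Waste = 48.4%

Yield = 491 / 951 x 100 = 51.6%
Waste = 951 - 491 = 460 dm^2
Waste% = 100 - 51.6 = 48.4%


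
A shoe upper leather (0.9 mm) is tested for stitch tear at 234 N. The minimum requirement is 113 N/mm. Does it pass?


STS = 234 / 0.9 = 260.0 N/mm
Minimum required: 113 N/mm
Passes: Yes


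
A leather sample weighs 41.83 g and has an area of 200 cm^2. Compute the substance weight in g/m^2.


Substance weight = mass / area x 10000
SW = 41.83 / 200 x 10000
SW = 2091.5 g/m^2


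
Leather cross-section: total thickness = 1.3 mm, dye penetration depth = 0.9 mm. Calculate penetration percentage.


Penetration% = 0.9 / 1.3 x 100
Penetration = 69.2%


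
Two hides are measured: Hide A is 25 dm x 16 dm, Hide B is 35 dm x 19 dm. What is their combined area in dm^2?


1065 dm^2

Hide A area = 25 x 16 = 400 dm^2
Hide B area = 35 x 19 = 665 dm^2
Total = 400 + 665 = 1065 dm^2


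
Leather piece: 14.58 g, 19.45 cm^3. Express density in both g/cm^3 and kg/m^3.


Density = 14.58 / 19.45 = 0.750 g/cm^3
Convert: 0.750 x 1000 = 750 kg/m^3


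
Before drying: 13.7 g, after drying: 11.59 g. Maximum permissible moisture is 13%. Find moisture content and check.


Moisture content = 15.4%
Acceptable: No

MC = (13.7 - 11.59) / 13.7 x 100 = 15.4%
Maximum: 13%
Acceptable: No


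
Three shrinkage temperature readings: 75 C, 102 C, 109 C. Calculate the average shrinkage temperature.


Average = (75 + 102 + 109) / 3
Average = 286 / 3 = 95.3 C


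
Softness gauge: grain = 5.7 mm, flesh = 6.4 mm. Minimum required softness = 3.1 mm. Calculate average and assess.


Average softness = 6.05 mm
Meets requirement: Yes

Average = (5.7 + 6.4) / 2 = 6.05 mm
Minimum = 3.1 mm
Meets requirement: Yes


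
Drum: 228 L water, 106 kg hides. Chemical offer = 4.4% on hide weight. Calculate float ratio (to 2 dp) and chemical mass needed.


Float ratio = 2.15
Chemical needed = 4.664 kg

Float ratio = 228 / 106 = 2.15
Chemical = 106 x 4.4 / 100 = 4.664 kg


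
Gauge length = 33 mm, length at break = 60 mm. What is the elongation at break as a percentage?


81.8%

Extension = 60 - 33 = 27 mm
Elongation = 27 / 33 x 100 = 81.8%


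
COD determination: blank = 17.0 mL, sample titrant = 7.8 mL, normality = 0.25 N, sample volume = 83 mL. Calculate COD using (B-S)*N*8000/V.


221.7 mg/L

COD = (17.0 - 7.8) x 0.25 x 8000 / 83
COD = 9.2 x 0.25 x 8000 / 83
COD = 221.7 mg/L


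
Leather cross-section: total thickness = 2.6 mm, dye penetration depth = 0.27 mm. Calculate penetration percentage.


Penetration% = 0.27 / 2.6 x 100
Penetration = 10.4%


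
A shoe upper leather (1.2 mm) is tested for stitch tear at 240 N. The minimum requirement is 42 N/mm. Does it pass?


STS = 240 / 1.2 = 200.0 N/mm
Minimum required: 42 N/mm
Passes: Yes


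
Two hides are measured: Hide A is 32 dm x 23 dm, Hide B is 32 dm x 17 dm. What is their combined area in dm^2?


Hide A area = 32 x 23 = 736 dm^2
Hide B area = 32 x 17 = 544 dm^2
Total = 736 + 544 = 1280 dm^2


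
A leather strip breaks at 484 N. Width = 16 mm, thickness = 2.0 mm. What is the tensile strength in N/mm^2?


Cross-sectional area = 16 x 2.0 = 32.0 mm^2
Tensile strength = 484 / 32.0 = 15.13 N/mm^2


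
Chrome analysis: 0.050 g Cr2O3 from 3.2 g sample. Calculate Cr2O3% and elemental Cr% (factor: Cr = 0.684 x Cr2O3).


Cr2O3 = 1.56%
Cr = 1.07%


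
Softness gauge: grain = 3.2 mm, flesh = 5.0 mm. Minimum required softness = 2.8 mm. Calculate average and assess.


Average softness = 4.10 mm
Meets requirement: Yes


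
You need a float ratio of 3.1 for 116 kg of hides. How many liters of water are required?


359.6 L


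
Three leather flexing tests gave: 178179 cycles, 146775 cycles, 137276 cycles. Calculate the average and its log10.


Average = 154077 cycles
log10 = 5.19

Average = (178179 + 146775 + 137276) / 3 = 154077 cycles
log10(154077) = 5.19


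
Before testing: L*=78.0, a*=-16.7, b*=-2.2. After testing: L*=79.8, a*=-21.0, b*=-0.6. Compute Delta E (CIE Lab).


Delta E = 4.93

dL = 79.8 - 78.0 = 1.8
da = -21.0 - (-16.7) = -4.3
db = -0.6 - (-2.2) = 1.6
dE = sqrt((1.8)^2 + (-4.3)^2 + (1.6)^2) = 4.93


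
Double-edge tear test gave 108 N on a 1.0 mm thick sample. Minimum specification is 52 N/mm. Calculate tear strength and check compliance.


Tear strength = 108.0 N/mm
Compliant: Yes


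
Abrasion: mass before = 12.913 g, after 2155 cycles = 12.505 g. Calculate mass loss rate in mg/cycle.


0.189 mg/cycle


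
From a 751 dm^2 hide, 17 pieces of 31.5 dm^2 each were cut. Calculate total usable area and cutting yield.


Usable area = 535.5 dm^2
Yield = 71.3%

Total usable = 17 x 31.5 = 535.5 dm^2
Yield = 535.5 / 751 x 100 = 71.3%


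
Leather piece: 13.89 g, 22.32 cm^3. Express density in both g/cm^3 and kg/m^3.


0.622 g/cm^3
622 kg/m^3

Density = 13.89 / 22.32 = 0.622 g/cm^3
Convert: 0.622 x 1000 = 622 kg/m^3


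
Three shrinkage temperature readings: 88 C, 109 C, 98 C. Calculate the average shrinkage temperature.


Average = (88 + 109 + 98) / 3
Average = 295 / 3 = 98.3 C


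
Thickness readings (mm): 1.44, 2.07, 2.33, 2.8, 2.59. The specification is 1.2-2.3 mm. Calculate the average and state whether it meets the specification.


Average = 2.25 mm
Within specification: Yes


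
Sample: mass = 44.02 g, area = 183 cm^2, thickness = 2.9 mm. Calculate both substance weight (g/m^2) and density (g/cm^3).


SW = 44.02 / 183 x 10000 = 2405.5 g/m^2
Volume = 183 x 2.9 / 10 = 53.07 cm^3
Density = 44.02 / 53.07 = 0.829 g/cm^3


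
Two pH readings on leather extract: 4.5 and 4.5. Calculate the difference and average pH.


Difference = 0.0
Average pH = 4.50

Difference = |4.5 - 4.5| = 0.0
Average = (4.5 + 4.5) / 2 = 4.50


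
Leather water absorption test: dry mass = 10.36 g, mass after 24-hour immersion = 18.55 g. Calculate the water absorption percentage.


79.1%

Water absorbed = 18.55 - 10.36 = 8.19 g
WA% = 8.19 / 10.36 x 100 = 79.1%


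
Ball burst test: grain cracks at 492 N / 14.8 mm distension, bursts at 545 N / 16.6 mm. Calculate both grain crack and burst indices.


Crack index = 33.2 N/mm
Burst index = 32.8 N/mm

Crack index = 492 / 14.8 = 33.2 N/mm
Burst index = 545 / 16.6 = 32.8 N/mm


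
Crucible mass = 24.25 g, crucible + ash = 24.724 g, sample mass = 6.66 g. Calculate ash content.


Ash mass = 0.474 g
Ash content = 7.12%

Ash mass = 24.724 - 24.25 = 0.474 g
Ash% = 0.474 / 6.66 x 100 = 7.12%


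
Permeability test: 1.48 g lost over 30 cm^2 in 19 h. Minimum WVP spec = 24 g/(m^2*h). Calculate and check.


WVP = 25.96 g/(m^2*h)
Meets specification: Yes


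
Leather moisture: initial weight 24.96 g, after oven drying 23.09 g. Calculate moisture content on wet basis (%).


7.5%


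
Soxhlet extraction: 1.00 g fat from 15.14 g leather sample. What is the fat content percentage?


6.6%


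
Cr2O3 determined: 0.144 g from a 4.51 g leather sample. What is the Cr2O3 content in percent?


3.19%

Cr2O3% = 0.144 / 4.51 x 100
Cr2O3% = 3.19%


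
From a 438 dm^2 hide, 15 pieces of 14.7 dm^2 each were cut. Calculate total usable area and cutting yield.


Usable area = 220.5 dm^2
Yield = 50.3%


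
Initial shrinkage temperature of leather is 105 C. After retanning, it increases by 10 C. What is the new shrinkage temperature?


115 C

New Ts = 105 + 10 = 115 C


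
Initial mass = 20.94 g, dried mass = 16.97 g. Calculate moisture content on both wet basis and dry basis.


Wet basis = 19.0%
Dry basis = 23.4%

Moisture lost = 20.94 - 16.97 = 3.97 g
Wet basis MC = 3.97 / 20.94 x 100 = 19.0%
Dry basis MC = 3.97 / 16.97 x 100 = 23.4%


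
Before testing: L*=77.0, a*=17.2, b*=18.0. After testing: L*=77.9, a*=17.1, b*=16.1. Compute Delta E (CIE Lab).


dL = 77.9 - 77.0 = 0.9
da = 17.1 - 17.2 = -0.1
db = 16.1 - 18.0 = -1.9
dE = sqrt((0.9)^2 + (-0.1)^2 + (-1.9)^2) = 2.10


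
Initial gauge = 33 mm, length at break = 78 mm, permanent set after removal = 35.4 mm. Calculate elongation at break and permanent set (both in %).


Elongation at break = 136.4%
Permanent set = 7.3%

Elongation at break = (78 - 33) / 33 x 100 = 136.4%
Permanent set = (35.4 - 33) / 33 x 100 = 7.3%


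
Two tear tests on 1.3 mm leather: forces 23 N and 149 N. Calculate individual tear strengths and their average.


Tear 1 = 17.7 N/mm
Tear 2 = 114.6 N/mm
Average = 66.2 N/mm

Tear 1 = 23 / 1.3 = 17.7 N/mm
Tear 2 = 149 / 1.3 = 114.6 N/mm
Average = (17.7 + 114.6) / 2 = 66.2 N/mm


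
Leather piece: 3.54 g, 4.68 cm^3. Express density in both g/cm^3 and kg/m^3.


0.756 g/cm^3
756 kg/m^3

Density = 3.54 / 4.68 = 0.756 g/cm^3
Convert: 0.756 x 1000 = 756 kg/m^3


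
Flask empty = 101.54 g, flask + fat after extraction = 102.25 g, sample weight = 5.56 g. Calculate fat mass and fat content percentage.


Fat mass = 0.71 g
Fat content = 12.8%


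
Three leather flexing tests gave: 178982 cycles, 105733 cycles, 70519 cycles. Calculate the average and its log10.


Average = (178982 + 105733 + 70519) / 3 = 118411 cycles
log10(118411) = 5.07


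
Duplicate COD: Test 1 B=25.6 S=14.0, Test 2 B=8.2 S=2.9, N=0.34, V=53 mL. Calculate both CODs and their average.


COD1 = 595.3 mg/L
COD2 = 272.0 mg/L
Average = 433.7 mg/L

COD1 = (25.6 - 14.0) x 0.34 x 8000 / 53 = 595.3 mg/L
COD2 = (8.2 - 2.9) x 0.34 x 8000 / 53 = 272.0 mg/L
Average = (595.3 + 272.0) / 2 = 433.7 mg/L


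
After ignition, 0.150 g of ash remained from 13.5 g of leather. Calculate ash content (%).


Ash% = 0.150 / 13.5 x 100
Ash% = 1.11%


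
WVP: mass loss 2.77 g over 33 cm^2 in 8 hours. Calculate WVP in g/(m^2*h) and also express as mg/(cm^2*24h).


WVP = 104.92 g/(m^2*h)
Daily rate = 251.82 mg/(cm^2*24h)


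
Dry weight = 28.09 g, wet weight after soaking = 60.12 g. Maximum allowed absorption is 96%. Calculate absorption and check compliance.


Absorption = 114.0%
Compliant: No


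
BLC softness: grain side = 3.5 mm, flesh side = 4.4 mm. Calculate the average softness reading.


3.95 mm

Average = (3.5 + 4.4) / 2
Average = 3.95 mm


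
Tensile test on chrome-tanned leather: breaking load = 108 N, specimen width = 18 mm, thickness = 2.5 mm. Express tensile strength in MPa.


2.40 MPa


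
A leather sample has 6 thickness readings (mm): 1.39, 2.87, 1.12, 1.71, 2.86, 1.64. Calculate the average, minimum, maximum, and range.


Sum = 11.59
Average = 11.59 / 6 = 1.93 mm
Minimum = 1.12 mm
Maximum = 2.87 mm
Range = 2.87 - 1.12 = 1.75 mm


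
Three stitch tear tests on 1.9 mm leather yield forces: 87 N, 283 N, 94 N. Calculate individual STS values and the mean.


STS1 = 87 / 1.9 = 45.8 N/mm
STS2 = 283 / 1.9 = 148.9 N/mm
STS3 = 94 / 1.9 = 49.5 N/mm
Mean = (45.8 + 148.9 + 49.5) / 3 = 81.4 N/mm


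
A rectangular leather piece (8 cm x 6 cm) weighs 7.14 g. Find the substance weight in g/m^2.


Area = 8 x 6 = 48 cm^2
SW = 7.14 / 48 x 10000 = 1487.5 g/m^2


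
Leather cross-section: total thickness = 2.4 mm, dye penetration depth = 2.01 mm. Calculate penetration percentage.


Penetration% = 2.01 / 2.4 x 100
Penetration = 83.8%
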